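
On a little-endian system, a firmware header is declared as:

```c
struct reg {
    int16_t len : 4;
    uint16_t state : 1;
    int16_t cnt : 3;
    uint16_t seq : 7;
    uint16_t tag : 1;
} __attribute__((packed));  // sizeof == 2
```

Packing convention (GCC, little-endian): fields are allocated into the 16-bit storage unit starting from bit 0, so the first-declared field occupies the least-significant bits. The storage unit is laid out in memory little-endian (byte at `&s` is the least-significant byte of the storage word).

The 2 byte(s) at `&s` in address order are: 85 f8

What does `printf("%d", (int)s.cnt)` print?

-4

[0]=0x85 [1]=0xf8 (little-endian) → word 0xf885
len:4 @ bit 0 → (0xf885>>0)&0xf = 0x5
state:1 @ bit 4 → (0xf885>>4)&0x1 = 0x0
cnt:3 @ bit 5 → (0xf885>>5)&0x7 = 0x4  ←
seq:7 @ bit 8 → (0xf885>>8)&0x7f = 0x78
tag:1 @ bit 15 → (0xf885>>15)&0x1 = 0x1
cnt signed 3b, MSB=1: 4 - 8 = -4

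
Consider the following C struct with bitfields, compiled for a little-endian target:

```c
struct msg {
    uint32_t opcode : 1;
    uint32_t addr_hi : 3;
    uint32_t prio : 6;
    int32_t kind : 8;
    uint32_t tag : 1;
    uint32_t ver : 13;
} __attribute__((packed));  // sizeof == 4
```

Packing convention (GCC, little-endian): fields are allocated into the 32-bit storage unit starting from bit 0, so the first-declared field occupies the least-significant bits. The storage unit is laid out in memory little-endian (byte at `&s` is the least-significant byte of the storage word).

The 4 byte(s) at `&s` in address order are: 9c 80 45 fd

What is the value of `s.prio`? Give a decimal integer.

9

[0]=0x9c [1]=0x80 [2]=0x45 [3]=0xfd (little-endian) → word 0xfd45809c
opcode [0+:1] = (word>>0) & 0x1 = 0
addr_hi [1+:3] = (word>>1) & 0x7 = 6
prio [4+:6] = (word>>4) & 0x3f = 9  ←
kind [10+:8] = (word>>10) & 0xff = 96
tag [18+:1] = (word>>18) & 0x1 = 1
ver [19+:13] = (word>>19) & 0x1fff = 8104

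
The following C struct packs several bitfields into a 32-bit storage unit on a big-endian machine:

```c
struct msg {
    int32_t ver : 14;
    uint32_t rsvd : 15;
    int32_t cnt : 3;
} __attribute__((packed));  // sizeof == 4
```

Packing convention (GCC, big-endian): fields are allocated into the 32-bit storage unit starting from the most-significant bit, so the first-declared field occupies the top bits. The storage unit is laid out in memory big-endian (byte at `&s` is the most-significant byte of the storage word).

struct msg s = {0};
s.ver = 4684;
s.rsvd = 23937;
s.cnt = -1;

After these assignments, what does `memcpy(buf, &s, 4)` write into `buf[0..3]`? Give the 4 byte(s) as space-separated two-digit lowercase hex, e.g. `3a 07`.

49 32 ec 0f

[18+:14] ver=4684 & 0x3fff = 0x124c; word=0x49300000
[3+:15] rsvd=23937 & 0x7fff = 0x5d81; word=0x4932ec08
[0+:3] cnt=-1 & 0x7 = 0x7; word=0x4932ec0f
word = 0x4932ec0f → big-endian bytes:
  [0]=0x49  [1]=0x32  [2]=0xec  [3]=0x0f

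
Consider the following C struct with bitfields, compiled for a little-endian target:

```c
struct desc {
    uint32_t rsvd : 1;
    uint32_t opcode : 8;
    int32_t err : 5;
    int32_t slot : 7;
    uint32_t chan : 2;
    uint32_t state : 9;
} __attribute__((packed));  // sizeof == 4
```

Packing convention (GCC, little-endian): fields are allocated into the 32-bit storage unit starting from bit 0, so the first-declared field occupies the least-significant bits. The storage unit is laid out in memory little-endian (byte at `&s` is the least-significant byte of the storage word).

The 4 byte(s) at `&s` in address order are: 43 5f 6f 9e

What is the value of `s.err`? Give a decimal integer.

[0]=0x43 [1]=0x5f [2]=0x6f [3]=0x9e (little-endian) → word 0x9e6f5f43
rsvd:1 @ bit 0 → (0x9e6f5f43>>0)&0x1 = 0x1
opcode:8 @ bit 1 → (0x9e6f5f43>>1)&0xff = 0xa1
err:5 @ bit 9 → (0x9e6f5f43>>9)&0x1f = 0xf  ←
slot:7 @ bit 14 → (0x9e6f5f43>>14)&0x7f = 0x3d
chan:2 @ bit 21 → (0x9e6f5f43>>21)&0x3 = 0x3
state:9 @ bit 23 → (0x9e6f5f43>>23)&0x1ff = 0x13c
err signed 5b, MSB=0: value = 15

15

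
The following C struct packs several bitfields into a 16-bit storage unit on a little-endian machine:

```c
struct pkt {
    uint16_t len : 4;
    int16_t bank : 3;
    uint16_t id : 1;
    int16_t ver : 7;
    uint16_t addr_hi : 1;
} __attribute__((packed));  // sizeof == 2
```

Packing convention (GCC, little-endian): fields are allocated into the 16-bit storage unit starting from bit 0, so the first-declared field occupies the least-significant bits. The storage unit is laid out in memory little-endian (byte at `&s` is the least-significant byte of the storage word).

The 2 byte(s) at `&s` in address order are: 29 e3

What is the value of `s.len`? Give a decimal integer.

[0]=0x29 [1]=0xe3 (little-endian) → word 0xe329
len [0+:4] = (word>>0) & 0xf = 9  ←
bank [4+:3] = (word>>4) & 0x7 = 2
id [7+:1] = (word>>7) & 0x1 = 0
ver [8+:7] = (word>>8) & 0x7f = 99
addr_hi [15+:1] = (word>>15) & 0x1 = 1

9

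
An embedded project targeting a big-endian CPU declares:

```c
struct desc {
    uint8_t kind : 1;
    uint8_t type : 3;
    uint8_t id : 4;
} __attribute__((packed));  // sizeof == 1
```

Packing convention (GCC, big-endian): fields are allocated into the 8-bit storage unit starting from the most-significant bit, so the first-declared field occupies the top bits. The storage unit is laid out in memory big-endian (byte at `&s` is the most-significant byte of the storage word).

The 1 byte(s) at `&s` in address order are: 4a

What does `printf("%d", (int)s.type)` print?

[0]=0x4a (big-endian) → word 0x4a
kind [7+:1] = (word>>7) & 0x1 = 0
type [4+:3] = (word>>4) & 0x7 = 4  ←
id [0+:4] = (word>>0) & 0xf = 10

4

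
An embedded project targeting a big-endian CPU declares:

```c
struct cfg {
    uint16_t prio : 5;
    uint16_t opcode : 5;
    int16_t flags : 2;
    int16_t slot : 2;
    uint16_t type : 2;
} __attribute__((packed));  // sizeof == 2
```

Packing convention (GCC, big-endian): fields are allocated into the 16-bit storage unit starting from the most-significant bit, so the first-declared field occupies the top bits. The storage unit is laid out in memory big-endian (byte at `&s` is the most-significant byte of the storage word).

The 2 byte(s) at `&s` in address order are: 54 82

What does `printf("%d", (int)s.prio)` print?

10

[0]=0x54 [1]=0x82 (big-endian) → word 0x5482
prio:5 @ bit 11 → (0x5482>>11)&0x1f = 0xa  ←
opcode:5 @ bit 6 → (0x5482>>6)&0x1f = 0x12
flags:2 @ bit 4 → (0x5482>>4)&0x3 = 0x0
slot:2 @ bit 2 → (0x5482>>2)&0x3 = 0x0
type:2 @ bit 0 → (0x5482>>0)&0x3 = 0x2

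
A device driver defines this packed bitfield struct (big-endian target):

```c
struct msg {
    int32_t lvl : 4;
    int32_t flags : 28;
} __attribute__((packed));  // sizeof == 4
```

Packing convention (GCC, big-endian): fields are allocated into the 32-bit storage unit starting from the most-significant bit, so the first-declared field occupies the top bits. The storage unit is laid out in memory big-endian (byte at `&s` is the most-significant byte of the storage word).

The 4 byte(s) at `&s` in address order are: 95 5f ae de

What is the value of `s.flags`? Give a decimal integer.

90156766

[0]=0x95 [1]=0x5f [2]=0xae [3]=0xde (big-endian) → word 0x955faede
lvl [28+:4] = (word>>28) & 0xf = 9
flags [0+:28] = (word>>0) & 0xfffffff = 90156766  ←
flags signed 28b, MSB=0: value = 90156766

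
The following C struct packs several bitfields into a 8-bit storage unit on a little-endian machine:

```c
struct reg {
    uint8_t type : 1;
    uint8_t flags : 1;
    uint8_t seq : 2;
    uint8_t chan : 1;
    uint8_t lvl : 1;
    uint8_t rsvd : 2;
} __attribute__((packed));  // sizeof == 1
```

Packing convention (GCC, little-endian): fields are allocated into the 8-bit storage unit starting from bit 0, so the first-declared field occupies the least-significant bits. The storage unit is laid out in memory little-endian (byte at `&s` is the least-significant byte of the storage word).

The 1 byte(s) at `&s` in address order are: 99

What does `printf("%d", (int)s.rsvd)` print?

2

[0]=0x99 (little-endian) → word 0x99
type:1 @ bit 0 → (0x99>>0)&0x1 = 0x1
flags:1 @ bit 1 → (0x99>>1)&0x1 = 0x0
seq:2 @ bit 2 → (0x99>>2)&0x3 = 0x2
chan:1 @ bit 4 → (0x99>>4)&0x1 = 0x1
lvl:1 @ bit 5 → (0x99>>5)&0x1 = 0x0
rsvd:2 @ bit 6 → (0x99>>6)&0x3 = 0x2  ←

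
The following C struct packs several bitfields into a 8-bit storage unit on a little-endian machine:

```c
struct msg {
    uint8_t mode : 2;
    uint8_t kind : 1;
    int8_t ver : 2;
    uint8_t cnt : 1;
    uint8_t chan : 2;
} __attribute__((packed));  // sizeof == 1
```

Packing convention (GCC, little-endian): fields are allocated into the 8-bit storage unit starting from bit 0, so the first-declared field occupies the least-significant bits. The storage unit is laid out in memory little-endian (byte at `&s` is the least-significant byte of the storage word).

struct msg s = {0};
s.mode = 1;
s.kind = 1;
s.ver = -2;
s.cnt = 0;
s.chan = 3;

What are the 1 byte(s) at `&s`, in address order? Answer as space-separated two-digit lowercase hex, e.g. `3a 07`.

[0+:2] mode=1 & 0x3 = 0x1; word=0x01
[2+:1] kind=1 & 0x1 = 0x1; word=0x05
[3+:2] ver=-2 & 0x3 = 0x2; word=0x15
[5+:1] cnt=0 & 0x1 = 0x0; word=0x15
[6+:2] chan=3 & 0x3 = 0x3; word=0xd5
word = 0xd5 → little-endian bytes:
  [0]=0xd5

d5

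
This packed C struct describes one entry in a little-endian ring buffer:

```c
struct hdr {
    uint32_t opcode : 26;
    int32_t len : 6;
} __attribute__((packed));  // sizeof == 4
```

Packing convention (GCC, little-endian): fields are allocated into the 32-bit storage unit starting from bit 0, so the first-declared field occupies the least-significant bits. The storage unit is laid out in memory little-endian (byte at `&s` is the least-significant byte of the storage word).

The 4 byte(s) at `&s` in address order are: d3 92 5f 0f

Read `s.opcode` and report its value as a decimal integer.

56595155

[0]=0xd3 [1]=0x92 [2]=0x5f [3]=0x0f (little-endian) → word 0x0f5f92d3
opcode [0+:26] = (word>>0) & 0x3ffffff = 56595155  ←
len [26+:6] = (word>>26) & 0x3f = 3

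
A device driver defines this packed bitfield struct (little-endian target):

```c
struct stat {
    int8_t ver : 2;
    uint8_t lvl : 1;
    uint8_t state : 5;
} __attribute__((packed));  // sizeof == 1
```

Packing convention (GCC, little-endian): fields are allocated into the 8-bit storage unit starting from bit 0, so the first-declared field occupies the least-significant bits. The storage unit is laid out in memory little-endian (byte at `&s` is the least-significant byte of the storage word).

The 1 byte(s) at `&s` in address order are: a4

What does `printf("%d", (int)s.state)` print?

20

[0]=0xa4 (little-endian) → word 0xa4
ver:2 @ bit 0 → (0xa4>>0)&0x3 = 0x0
lvl:1 @ bit 2 → (0xa4>>2)&0x1 = 0x1
state:5 @ bit 3 → (0xa4>>3)&0x1f = 0x14  ←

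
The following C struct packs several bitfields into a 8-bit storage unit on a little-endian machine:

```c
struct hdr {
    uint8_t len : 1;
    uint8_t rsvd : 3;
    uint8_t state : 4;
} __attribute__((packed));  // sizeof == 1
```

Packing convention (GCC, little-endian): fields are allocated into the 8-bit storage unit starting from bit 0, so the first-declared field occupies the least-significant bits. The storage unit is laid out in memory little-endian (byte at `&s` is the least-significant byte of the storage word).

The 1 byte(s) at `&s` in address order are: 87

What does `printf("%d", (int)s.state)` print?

8

[0]=0x87 (little-endian) → word 0x87
len [0+:1] = (word>>0) & 0x1 = 1
rsvd [1+:3] = (word>>1) & 0x7 = 3
state [4+:4] = (word>>4) & 0xf = 8  ←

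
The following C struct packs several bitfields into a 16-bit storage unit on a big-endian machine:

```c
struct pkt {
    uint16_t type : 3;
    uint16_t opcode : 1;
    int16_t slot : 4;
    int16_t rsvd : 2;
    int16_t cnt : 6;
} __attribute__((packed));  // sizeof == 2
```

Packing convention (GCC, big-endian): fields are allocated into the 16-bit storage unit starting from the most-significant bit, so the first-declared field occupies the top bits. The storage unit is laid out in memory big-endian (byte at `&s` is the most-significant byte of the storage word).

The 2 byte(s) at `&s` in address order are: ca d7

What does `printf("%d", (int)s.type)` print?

6

[0]=0xca [1]=0xd7 (big-endian) → word 0xcad7
type:3 @ bit 13 → (0xcad7>>13)&0x7 = 0x6  ←
opcode:1 @ bit 12 → (0xcad7>>12)&0x1 = 0x0
slot:4 @ bit 8 → (0xcad7>>8)&0xf = 0xa
rsvd:2 @ bit 6 → (0xcad7>>6)&0x3 = 0x3
cnt:6 @ bit 0 → (0xcad7>>0)&0x3f = 0x17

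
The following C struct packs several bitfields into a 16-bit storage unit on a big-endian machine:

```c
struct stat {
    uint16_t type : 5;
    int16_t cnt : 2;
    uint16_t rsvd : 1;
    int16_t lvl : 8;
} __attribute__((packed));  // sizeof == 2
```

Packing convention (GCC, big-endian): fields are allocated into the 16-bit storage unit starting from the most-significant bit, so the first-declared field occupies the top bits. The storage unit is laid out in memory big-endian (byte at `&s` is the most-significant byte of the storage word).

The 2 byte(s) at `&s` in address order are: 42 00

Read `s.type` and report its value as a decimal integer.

[0]=0x42 [1]=0x00 (big-endian) → word 0x4200
type [11+:5] = (word>>11) & 0x1f = 8  ←
cnt [9+:2] = (word>>9) & 0x3 = 1
rsvd [8+:1] = (word>>8) & 0x1 = 0
lvl [0+:8] = (word>>0) & 0xff = 0

8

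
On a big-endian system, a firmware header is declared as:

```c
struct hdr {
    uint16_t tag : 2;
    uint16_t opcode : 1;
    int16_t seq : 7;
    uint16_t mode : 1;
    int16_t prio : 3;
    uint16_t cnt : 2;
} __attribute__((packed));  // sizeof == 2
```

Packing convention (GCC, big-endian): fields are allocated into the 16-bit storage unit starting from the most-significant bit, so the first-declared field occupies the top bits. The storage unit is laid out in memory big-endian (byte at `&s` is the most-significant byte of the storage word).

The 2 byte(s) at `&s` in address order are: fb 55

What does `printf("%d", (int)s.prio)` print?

[0]=0xfb [1]=0x55 (big-endian) → word 0xfb55
tag:2 @ bit 14 → (0xfb55>>14)&0x3 = 0x3
opcode:1 @ bit 13 → (0xfb55>>13)&0x1 = 0x1
seq:7 @ bit 6 → (0xfb55>>6)&0x7f = 0x6d
mode:1 @ bit 5 → (0xfb55>>5)&0x1 = 0x0
prio:3 @ bit 2 → (0xfb55>>2)&0x7 = 0x5  ←
cnt:2 @ bit 0 → (0xfb55>>0)&0x3 = 0x1
prio signed 3b, MSB=1: 5 - 8 = -3

-3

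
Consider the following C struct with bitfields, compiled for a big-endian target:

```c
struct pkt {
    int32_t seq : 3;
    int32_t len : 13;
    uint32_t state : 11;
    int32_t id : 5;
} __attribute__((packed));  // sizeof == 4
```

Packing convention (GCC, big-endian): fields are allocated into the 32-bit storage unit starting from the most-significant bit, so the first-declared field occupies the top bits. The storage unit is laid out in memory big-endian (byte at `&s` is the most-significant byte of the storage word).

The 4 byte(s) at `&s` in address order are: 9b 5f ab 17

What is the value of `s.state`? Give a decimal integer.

1368

[0]=0x9b [1]=0x5f [2]=0xab [3]=0x17 (big-endian) → word 0x9b5fab17
seq:3 @ bit 29 → (0x9b5fab17>>29)&0x7 = 0x4
len:13 @ bit 16 → (0x9b5fab17>>16)&0x1fff = 0x1b5f
state:11 @ bit 5 → (0x9b5fab17>>5)&0x7ff = 0x558  ←
id:5 @ bit 0 → (0x9b5fab17>>0)&0x1f = 0x17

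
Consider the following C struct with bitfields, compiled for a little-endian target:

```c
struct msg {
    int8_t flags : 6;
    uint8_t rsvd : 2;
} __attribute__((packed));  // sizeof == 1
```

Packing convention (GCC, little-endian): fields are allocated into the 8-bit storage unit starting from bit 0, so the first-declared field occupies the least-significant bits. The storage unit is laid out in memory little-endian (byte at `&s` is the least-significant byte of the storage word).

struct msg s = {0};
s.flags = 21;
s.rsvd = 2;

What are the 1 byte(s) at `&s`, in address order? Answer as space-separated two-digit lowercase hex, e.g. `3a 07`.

flags (6b) val=21 bits=0x15 at bit 0: 0x15
rsvd (2b) val=2 bits=0x2 at bit 6: 0x95
word = 0x95 → little-endian bytes:
  [0]=0x95

95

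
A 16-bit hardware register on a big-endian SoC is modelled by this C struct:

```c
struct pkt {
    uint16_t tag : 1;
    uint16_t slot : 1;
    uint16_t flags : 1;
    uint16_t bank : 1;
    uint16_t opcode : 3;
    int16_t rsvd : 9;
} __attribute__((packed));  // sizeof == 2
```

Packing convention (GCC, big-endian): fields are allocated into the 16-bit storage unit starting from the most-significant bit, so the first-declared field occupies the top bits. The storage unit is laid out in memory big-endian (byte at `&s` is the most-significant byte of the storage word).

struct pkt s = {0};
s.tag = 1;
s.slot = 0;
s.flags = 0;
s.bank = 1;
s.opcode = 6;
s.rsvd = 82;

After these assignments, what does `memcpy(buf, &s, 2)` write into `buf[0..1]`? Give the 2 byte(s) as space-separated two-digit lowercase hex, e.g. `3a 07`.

tag (1b) val=1 bits=0x1 at bit 15: 0x8000
slot (1b) val=0 bits=0x0 at bit 14: 0x8000
flags (1b) val=0 bits=0x0 at bit 13: 0x8000
bank (1b) val=1 bits=0x1 at bit 12: 0x9000
opcode (3b) val=6 bits=0x6 at bit 9: 0x9c00
rsvd (9b) val=82 bits=0x52 at bit 0: 0x9c52
word = 0x9c52 → big-endian bytes:
  [0]=0x9c  [1]=0x52

9c 52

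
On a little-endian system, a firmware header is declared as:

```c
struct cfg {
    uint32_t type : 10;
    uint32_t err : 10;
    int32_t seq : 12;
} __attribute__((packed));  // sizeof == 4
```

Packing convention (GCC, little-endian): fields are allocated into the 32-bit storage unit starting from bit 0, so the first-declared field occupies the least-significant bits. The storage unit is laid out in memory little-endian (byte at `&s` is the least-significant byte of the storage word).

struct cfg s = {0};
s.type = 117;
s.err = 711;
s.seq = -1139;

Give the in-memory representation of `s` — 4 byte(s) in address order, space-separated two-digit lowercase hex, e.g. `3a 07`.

75 1c db b8

[0+:10] type=117 & 0x3ff = 0x75; word=0x00000075
[10+:10] err=711 & 0x3ff = 0x2c7; word=0x000b1c75
[20+:12] seq=-1139 & 0xfff = 0xb8d; word=0xb8db1c75
word = 0xb8db1c75 → little-endian bytes:
  [0]=0x75  [1]=0x1c  [2]=0xdb  [3]=0xb8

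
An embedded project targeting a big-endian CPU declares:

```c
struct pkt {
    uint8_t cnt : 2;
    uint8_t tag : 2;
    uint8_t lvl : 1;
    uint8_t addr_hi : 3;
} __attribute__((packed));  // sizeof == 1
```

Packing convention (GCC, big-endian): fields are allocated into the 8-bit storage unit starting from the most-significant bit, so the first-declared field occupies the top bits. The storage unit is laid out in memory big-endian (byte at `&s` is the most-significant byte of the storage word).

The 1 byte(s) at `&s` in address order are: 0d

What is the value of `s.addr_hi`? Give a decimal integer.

5

[0]=0x0d (big-endian) → word 0x0d
cnt [6+:2] = (word>>6) & 0x3 = 0
tag [4+:2] = (word>>4) & 0x3 = 0
lvl [3+:1] = (word>>3) & 0x1 = 1
addr_hi [0+:3] = (word>>0) & 0x7 = 5  ←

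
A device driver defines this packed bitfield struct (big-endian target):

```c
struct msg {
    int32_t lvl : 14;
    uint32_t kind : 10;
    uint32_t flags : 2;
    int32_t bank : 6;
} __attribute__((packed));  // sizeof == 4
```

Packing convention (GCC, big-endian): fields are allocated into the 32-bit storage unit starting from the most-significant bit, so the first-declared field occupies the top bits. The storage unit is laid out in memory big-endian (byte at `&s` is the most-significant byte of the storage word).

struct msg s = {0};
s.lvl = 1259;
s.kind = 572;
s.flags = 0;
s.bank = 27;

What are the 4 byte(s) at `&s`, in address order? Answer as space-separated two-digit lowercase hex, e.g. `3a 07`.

[18+:14] lvl=1259 & 0x3fff = 0x4eb; word=0x13ac0000
[8+:10] kind=572 & 0x3ff = 0x23c; word=0x13ae3c00
[6+:2] flags=0 & 0x3 = 0x0; word=0x13ae3c00
[0+:6] bank=27 & 0x3f = 0x1b; word=0x13ae3c1b
word = 0x13ae3c1b → big-endian bytes:
  [0]=0x13  [1]=0xae  [2]=0x3c  [3]=0x1b

13 ae 3c 1b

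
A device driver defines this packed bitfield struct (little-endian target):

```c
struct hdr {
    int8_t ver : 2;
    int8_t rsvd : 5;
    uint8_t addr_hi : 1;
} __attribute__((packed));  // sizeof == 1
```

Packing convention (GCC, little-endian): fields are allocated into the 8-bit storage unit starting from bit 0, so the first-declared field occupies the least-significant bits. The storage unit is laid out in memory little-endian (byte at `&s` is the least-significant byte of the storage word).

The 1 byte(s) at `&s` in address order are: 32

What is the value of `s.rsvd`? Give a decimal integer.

12

[0]=0x32 (little-endian) → word 0x32
ver [0+:2] = (word>>0) & 0x3 = 2
rsvd [2+:5] = (word>>2) & 0x1f = 12  ←
addr_hi [7+:1] = (word>>7) & 0x1 = 0
rsvd signed 5b, MSB=0: value = 12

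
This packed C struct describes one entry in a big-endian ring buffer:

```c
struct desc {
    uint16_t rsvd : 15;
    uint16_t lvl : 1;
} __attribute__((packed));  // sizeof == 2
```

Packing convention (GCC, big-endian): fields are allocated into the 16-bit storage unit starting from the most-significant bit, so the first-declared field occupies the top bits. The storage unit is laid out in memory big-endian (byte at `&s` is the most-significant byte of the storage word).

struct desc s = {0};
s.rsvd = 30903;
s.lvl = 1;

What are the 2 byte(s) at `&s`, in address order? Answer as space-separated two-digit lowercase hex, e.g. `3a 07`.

rsvd:15 = 30903 → 0x78b7 << 1 → word 0xf16e
lvl:1 = 1 → 0x1 << 0 → word 0xf16f
word = 0xf16f → big-endian bytes:
  [0]=0xf1  [1]=0x6f

f1 6f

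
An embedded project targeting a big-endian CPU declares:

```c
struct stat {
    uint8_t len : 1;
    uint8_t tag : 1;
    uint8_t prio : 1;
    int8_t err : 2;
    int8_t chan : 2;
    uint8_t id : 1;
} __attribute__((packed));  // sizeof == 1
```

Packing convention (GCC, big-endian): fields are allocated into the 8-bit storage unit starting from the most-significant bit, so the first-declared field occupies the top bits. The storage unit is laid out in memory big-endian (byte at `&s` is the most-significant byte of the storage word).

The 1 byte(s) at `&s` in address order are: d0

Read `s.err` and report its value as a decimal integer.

[0]=0xd0 (big-endian) → word 0xd0
len [7+:1] = (word>>7) & 0x1 = 1
tag [6+:1] = (word>>6) & 0x1 = 1
prio [5+:1] = (word>>5) & 0x1 = 0
err [3+:2] = (word>>3) & 0x3 = 2  ←
chan [1+:2] = (word>>1) & 0x3 = 0
id [0+:1] = (word>>0) & 0x1 = 0
err signed 2b, MSB=1: 2 - 4 = -2

-2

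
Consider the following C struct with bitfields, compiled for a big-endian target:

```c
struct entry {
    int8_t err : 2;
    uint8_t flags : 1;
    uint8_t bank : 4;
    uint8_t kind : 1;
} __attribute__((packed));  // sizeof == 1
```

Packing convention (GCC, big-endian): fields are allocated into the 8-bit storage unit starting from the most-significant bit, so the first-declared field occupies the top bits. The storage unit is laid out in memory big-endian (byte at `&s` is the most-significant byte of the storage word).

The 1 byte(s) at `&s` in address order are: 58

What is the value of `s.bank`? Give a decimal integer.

[0]=0x58 (big-endian) → word 0x58
err [6+:2] = (word>>6) & 0x3 = 1
flags [5+:1] = (word>>5) & 0x1 = 0
bank [1+:4] = (word>>1) & 0xf = 12  ←
kind [0+:1] = (word>>0) & 0x1 = 0

12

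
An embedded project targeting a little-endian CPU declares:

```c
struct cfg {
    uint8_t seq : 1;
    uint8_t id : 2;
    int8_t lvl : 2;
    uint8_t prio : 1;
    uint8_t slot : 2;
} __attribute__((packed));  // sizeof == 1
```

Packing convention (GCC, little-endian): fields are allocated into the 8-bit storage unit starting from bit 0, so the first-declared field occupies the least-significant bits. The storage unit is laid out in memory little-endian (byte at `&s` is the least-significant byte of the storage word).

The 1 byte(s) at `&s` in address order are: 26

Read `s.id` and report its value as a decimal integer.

3

[0]=0x26 (little-endian) → word 0x26
seq:1 @ bit 0 → (0x26>>0)&0x1 = 0x0
id:2 @ bit 1 → (0x26>>1)&0x3 = 0x3  ←
lvl:2 @ bit 3 → (0x26>>3)&0x3 = 0x0
prio:1 @ bit 5 → (0x26>>5)&0x1 = 0x1
slot:2 @ bit 6 → (0x26>>6)&0x3 = 0x0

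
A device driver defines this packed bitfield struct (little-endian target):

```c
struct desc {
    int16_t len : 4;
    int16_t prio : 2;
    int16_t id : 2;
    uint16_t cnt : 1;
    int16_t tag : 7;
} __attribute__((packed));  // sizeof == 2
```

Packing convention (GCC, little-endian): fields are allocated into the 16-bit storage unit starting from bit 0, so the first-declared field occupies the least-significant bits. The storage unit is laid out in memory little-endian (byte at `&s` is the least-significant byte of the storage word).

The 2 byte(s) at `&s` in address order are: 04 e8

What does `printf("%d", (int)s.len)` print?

4

[0]=0x04 [1]=0xe8 (little-endian) → word 0xe804
len:4 @ bit 0 → (0xe804>>0)&0xf = 0x4  ←
prio:2 @ bit 4 → (0xe804>>4)&0x3 = 0x0
id:2 @ bit 6 → (0xe804>>6)&0x3 = 0x0
cnt:1 @ bit 8 → (0xe804>>8)&0x1 = 0x0
tag:7 @ bit 9 → (0xe804>>9)&0x7f = 0x74
len signed 4b, MSB=0: value = 4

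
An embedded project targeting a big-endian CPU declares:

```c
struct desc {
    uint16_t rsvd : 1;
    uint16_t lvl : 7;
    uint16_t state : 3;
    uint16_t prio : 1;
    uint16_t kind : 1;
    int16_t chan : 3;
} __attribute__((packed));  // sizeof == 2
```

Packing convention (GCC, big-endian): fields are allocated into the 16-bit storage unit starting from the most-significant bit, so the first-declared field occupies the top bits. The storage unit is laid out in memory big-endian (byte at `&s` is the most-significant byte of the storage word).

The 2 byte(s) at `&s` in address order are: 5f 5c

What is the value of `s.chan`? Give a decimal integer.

[0]=0x5f [1]=0x5c (big-endian) → word 0x5f5c
rsvd [15+:1] = (word>>15) & 0x1 = 0
lvl [8+:7] = (word>>8) & 0x7f = 95
state [5+:3] = (word>>5) & 0x7 = 2
prio [4+:1] = (word>>4) & 0x1 = 1
kind [3+:1] = (word>>3) & 0x1 = 1
chan [0+:3] = (word>>0) & 0x7 = 4  ←
chan signed 3b, MSB=1: 4 - 8 = -4

-4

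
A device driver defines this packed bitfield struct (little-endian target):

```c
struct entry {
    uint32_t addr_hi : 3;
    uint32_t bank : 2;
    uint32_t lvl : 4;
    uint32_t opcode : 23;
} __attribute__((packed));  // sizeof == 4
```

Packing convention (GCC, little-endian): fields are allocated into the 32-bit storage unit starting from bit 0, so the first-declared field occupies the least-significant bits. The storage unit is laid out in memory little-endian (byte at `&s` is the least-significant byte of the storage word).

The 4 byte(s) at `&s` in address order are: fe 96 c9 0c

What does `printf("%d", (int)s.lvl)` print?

[0]=0xfe [1]=0x96 [2]=0xc9 [3]=0x0c (little-endian) → word 0x0cc996fe
addr_hi [0+:3] = (word>>0) & 0x7 = 6
bank [3+:2] = (word>>3) & 0x3 = 3
lvl [5+:4] = (word>>5) & 0xf = 7  ←
opcode [9+:23] = (word>>9) & 0x7fffff = 419019

7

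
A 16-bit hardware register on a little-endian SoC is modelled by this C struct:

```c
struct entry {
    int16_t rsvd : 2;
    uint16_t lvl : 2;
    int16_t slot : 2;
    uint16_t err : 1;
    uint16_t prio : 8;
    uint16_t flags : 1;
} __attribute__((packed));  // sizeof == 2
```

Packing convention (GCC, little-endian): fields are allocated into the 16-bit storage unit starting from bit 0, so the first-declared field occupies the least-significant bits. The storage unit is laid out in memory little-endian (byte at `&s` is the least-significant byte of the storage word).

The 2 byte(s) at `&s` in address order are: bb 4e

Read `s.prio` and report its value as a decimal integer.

157

[0]=0xbb [1]=0x4e (little-endian) → word 0x4ebb
rsvd:2 @ bit 0 → (0x4ebb>>0)&0x3 = 0x3
lvl:2 @ bit 2 → (0x4ebb>>2)&0x3 = 0x2
slot:2 @ bit 4 → (0x4ebb>>4)&0x3 = 0x3
err:1 @ bit 6 → (0x4ebb>>6)&0x1 = 0x0
prio:8 @ bit 7 → (0x4ebb>>7)&0xff = 0x9d  ←
flags:1 @ bit 15 → (0x4ebb>>15)&0x1 = 0x0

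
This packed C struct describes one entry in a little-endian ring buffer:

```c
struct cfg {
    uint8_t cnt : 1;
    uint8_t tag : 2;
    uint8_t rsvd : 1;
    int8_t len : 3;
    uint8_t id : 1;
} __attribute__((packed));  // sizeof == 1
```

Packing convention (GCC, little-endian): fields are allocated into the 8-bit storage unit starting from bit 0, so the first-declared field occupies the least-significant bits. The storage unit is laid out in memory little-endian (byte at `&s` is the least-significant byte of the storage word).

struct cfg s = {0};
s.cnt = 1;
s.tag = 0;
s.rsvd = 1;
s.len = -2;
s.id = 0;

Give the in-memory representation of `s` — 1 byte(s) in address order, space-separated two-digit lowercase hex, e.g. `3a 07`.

69

cnt (1b) val=1 bits=0x1 at bit 0: 0x01
tag (2b) val=0 bits=0x0 at bit 1: 0x01
rsvd (1b) val=1 bits=0x1 at bit 3: 0x09
len (3b) val=-2 bits=0x6 at bit 4: 0x69
id (1b) val=0 bits=0x0 at bit 7: 0x69
word = 0x69 → little-endian bytes:
  [0]=0x69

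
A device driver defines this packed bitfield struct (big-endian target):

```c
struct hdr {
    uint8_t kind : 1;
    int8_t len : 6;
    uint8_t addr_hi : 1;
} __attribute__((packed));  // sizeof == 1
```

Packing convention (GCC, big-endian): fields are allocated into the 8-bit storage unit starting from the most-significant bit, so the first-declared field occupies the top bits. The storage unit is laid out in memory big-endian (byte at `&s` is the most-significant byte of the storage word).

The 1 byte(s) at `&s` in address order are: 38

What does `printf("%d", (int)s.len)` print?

[0]=0x38 (big-endian) → word 0x38
kind:1 @ bit 7 → (0x38>>7)&0x1 = 0x0
len:6 @ bit 1 → (0x38>>1)&0x3f = 0x1c  ←
addr_hi:1 @ bit 0 → (0x38>>0)&0x1 = 0x0
len signed 6b, MSB=0: value = 28

28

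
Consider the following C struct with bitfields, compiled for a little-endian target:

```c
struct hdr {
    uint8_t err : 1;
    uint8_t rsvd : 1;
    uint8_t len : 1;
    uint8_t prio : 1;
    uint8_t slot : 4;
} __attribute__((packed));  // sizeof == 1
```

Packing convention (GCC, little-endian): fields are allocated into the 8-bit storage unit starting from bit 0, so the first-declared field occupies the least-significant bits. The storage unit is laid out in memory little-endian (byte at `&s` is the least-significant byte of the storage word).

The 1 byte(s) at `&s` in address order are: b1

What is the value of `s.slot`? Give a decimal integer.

[0]=0xb1 (little-endian) → word 0xb1
err [0+:1] = (word>>0) & 0x1 = 1
rsvd [1+:1] = (word>>1) & 0x1 = 0
len [2+:1] = (word>>2) & 0x1 = 0
prio [3+:1] = (word>>3) & 0x1 = 0
slot [4+:4] = (word>>4) & 0xf = 11  ←

11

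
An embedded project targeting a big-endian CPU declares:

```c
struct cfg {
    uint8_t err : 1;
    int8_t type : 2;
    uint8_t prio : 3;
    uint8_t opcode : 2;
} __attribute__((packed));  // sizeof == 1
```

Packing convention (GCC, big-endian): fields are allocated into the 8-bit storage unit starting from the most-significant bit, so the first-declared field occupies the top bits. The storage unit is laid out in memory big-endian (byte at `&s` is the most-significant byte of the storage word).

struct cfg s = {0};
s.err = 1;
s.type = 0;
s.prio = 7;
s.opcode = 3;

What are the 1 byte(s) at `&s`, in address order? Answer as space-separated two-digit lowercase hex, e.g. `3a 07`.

9f

err (1b) val=1 bits=0x1 at bit 7: 0x80
type (2b) val=0 bits=0x0 at bit 5: 0x80
prio (3b) val=7 bits=0x7 at bit 2: 0x9c
opcode (2b) val=3 bits=0x3 at bit 0: 0x9f
word = 0x9f → big-endian bytes:
  [0]=0x9f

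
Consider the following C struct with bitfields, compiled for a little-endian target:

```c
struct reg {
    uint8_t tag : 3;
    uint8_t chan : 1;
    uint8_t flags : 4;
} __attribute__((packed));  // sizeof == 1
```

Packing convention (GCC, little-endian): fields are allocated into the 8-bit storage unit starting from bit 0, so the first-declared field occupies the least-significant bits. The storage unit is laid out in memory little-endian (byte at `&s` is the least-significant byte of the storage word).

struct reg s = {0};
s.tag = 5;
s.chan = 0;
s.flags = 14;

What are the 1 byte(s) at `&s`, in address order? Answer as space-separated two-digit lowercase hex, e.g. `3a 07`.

tag (3b) val=5 bits=0x5 at bit 0: 0x05
chan (1b) val=0 bits=0x0 at bit 3: 0x05
flags (4b) val=14 bits=0xe at bit 4: 0xe5
word = 0xe5 → little-endian bytes:
  [0]=0xe5

e5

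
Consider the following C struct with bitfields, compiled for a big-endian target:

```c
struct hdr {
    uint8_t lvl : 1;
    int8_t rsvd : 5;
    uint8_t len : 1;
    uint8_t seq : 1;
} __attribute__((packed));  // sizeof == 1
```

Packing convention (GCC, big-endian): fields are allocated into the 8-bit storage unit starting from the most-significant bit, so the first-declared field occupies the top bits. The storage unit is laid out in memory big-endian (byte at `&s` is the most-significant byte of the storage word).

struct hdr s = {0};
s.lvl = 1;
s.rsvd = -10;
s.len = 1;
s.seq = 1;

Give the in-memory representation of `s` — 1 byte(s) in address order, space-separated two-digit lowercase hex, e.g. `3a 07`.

lvl:1 = 1 → 0x1 << 7 → word 0x80
rsvd:5 = -10 → 0x16 << 2 → word 0xd8
len:1 = 1 → 0x1 << 1 → word 0xda
seq:1 = 1 → 0x1 << 0 → word 0xdb
word = 0xdb → big-endian bytes:
  [0]=0xdb

db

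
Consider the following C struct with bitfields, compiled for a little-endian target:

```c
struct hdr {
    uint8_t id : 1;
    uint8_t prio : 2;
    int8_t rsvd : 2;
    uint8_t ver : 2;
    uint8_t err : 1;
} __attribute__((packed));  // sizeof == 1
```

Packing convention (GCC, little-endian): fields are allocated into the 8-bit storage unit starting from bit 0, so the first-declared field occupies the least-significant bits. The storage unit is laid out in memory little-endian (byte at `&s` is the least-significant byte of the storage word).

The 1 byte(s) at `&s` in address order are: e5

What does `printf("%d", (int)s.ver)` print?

3

[0]=0xe5 (little-endian) → word 0xe5
id:1 @ bit 0 → (0xe5>>0)&0x1 = 0x1
prio:2 @ bit 1 → (0xe5>>1)&0x3 = 0x2
rsvd:2 @ bit 3 → (0xe5>>3)&0x3 = 0x0
ver:2 @ bit 5 → (0xe5>>5)&0x3 = 0x3  ←
err:1 @ bit 7 → (0xe5>>7)&0x1 = 0x1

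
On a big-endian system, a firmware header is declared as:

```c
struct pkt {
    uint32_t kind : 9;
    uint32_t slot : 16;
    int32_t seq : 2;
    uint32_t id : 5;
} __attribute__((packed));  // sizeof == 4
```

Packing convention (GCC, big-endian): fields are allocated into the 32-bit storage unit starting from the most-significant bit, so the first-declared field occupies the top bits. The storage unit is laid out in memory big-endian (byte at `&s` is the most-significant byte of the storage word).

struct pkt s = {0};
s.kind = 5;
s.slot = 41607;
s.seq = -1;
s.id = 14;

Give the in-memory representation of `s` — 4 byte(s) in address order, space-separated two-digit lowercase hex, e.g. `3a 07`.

kind:9 = 5 → 0x5 << 23 → word 0x02800000
slot:16 = 41607 → 0xa287 << 7 → word 0x02d14380
seq:2 = -1 → 0x3 << 5 → word 0x02d143e0
id:5 = 14 → 0xe << 0 → word 0x02d143ee
word = 0x02d143ee → big-endian bytes:
  [0]=0x02  [1]=0xd1  [2]=0x43  [3]=0xee

02 d1 43 ee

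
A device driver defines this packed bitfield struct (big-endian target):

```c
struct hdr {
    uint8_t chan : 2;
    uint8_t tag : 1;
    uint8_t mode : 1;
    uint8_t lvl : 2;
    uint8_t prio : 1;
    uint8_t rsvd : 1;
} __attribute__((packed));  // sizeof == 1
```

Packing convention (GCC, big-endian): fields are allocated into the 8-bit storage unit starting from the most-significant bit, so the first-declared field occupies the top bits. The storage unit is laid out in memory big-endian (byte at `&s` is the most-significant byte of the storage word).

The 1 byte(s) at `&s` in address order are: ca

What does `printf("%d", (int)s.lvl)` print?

2

[0]=0xca (big-endian) → word 0xca
chan:2 @ bit 6 → (0xca>>6)&0x3 = 0x3
tag:1 @ bit 5 → (0xca>>5)&0x1 = 0x0
mode:1 @ bit 4 → (0xca>>4)&0x1 = 0x0
lvl:2 @ bit 2 → (0xca>>2)&0x3 = 0x2  ←
prio:1 @ bit 1 → (0xca>>1)&0x1 = 0x1
rsvd:1 @ bit 0 → (0xca>>0)&0x1 = 0x0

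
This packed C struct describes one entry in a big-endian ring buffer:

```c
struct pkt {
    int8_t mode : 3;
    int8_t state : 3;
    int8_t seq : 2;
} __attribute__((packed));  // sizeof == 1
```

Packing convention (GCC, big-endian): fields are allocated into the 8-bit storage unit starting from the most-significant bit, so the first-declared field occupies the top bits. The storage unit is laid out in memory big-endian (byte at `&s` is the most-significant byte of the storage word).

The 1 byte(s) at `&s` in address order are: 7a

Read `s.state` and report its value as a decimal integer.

[0]=0x7a (big-endian) → word 0x7a
mode [5+:3] = (word>>5) & 0x7 = 3
state [2+:3] = (word>>2) & 0x7 = 6  ←
seq [0+:2] = (word>>0) & 0x3 = 2
state signed 3b, MSB=1: 6 - 8 = -2

-2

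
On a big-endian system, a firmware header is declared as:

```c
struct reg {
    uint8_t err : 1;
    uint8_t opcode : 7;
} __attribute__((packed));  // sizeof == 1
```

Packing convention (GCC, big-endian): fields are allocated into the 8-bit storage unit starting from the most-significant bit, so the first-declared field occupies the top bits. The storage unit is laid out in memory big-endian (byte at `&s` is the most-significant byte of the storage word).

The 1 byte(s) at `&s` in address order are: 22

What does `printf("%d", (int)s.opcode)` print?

34

[0]=0x22 (big-endian) → word 0x22
err [7+:1] = (word>>7) & 0x1 = 0
opcode [0+:7] = (word>>0) & 0x7f = 34  ←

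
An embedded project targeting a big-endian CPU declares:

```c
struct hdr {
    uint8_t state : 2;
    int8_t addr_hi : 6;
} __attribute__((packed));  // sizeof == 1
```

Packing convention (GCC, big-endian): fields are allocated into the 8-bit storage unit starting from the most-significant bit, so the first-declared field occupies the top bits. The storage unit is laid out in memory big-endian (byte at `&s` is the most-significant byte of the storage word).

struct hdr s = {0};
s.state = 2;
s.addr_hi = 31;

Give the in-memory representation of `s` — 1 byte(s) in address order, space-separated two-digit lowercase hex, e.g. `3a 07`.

9f

state (2b) val=2 bits=0x2 at bit 6: 0x80
addr_hi (6b) val=31 bits=0x1f at bit 0: 0x9f
word = 0x9f → big-endian bytes:
  [0]=0x9f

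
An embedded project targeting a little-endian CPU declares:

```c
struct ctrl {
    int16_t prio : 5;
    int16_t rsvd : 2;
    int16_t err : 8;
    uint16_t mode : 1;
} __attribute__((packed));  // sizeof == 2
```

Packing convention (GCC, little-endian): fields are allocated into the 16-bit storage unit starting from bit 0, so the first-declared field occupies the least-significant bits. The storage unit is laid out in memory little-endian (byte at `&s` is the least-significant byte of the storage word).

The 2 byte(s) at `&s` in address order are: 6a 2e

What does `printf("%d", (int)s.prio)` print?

[0]=0x6a [1]=0x2e (little-endian) → word 0x2e6a
prio:5 @ bit 0 → (0x2e6a>>0)&0x1f = 0xa  ←
rsvd:2 @ bit 5 → (0x2e6a>>5)&0x3 = 0x3
err:8 @ bit 7 → (0x2e6a>>7)&0xff = 0x5c
mode:1 @ bit 15 → (0x2e6a>>15)&0x1 = 0x0
prio signed 5b, MSB=0: value = 10

10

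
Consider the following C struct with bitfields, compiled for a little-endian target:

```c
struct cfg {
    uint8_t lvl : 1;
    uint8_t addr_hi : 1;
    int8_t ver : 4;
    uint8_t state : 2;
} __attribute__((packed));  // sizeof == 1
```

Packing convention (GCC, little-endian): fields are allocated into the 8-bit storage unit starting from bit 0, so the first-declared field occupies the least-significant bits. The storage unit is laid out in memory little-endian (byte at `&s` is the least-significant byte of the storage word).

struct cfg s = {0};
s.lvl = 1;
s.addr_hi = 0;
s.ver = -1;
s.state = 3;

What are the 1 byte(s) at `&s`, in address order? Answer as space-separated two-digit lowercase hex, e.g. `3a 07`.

[0+:1] lvl=1 & 0x1 = 0x1; word=0x01
[1+:1] addr_hi=0 & 0x1 = 0x0; word=0x01
[2+:4] ver=-1 & 0xf = 0xf; word=0x3d
[6+:2] state=3 & 0x3 = 0x3; word=0xfd
word = 0xfd → little-endian bytes:
  [0]=0xfd

fd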